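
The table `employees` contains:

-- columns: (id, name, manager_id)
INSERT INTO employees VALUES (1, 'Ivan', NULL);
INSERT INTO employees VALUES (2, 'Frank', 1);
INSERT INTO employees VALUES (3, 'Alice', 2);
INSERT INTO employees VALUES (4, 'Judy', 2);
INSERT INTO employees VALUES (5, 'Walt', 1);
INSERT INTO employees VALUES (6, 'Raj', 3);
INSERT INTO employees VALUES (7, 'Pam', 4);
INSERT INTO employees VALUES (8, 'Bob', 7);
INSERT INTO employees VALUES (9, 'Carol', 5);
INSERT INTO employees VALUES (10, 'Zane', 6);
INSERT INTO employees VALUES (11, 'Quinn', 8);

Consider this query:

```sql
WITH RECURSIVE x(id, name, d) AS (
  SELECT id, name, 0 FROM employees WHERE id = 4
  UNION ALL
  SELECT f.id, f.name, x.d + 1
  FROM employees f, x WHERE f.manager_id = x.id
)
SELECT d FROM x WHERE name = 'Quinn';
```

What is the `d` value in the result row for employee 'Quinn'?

Base: id=4 (Judy) at d 0.
Iteration 1: rows with manager_id in {4} -> Pam (id 7, d 1).
Iteration 2: rows with manager_id in {7} -> Bob (id 8, d 2).
Iteration 3: rows with manager_id in {8} -> Quinn (id 11, d 3).
Iteration 4: no rows with manager_id in {11}; recursion stops.

3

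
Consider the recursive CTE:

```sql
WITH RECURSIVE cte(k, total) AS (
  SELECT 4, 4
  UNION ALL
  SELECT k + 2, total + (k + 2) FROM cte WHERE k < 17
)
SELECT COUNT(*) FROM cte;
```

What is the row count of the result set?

Base: k=4, total=4.
Iteration 1: 4 < 17 holds -> k = 4 + 2 = 6, total = 4 + 6 = 10.
Iteration 2: 6 < 17 holds -> k = 6 + 2 = 8, total = 10 + 8 = 18.
Iteration 3: 8 < 17 holds -> k = 8 + 2 = 10, total = 18 + 10 = 28.
Iteration 4: 10 < 17 holds -> k = 10 + 2 = 12, total = 28 + 12 = 40.
Iteration 5: 12 < 17 holds -> k = 12 + 2 = 14, total = 40 + 14 = 54.
Iteration 6: 14 < 17 holds -> k = 14 + 2 = 16, total = 54 + 16 = 70.
Iteration 7: 16 < 17 holds -> k = 16 + 2 = 18, total = 70 + 18 = 88.
Iteration 8: 18 < 17 fails; recursion stops.
Total rows emitted: 8.

8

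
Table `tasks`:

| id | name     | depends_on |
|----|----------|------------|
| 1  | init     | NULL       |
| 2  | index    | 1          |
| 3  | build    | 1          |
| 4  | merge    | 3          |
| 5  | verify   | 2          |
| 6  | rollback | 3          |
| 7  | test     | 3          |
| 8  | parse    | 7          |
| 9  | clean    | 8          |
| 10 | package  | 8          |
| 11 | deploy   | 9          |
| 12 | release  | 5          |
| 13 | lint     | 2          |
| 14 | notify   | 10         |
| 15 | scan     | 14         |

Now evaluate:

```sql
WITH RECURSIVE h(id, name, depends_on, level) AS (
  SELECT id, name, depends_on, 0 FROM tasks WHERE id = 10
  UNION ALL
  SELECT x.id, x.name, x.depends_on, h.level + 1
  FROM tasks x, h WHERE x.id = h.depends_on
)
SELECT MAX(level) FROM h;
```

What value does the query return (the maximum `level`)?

Base: id=10 (package), depends_on=8, level 0.
Iteration 1: join on id=8 -> parse (id 8, depends_on=7, level 1).
Iteration 2: join on id=7 -> test (id 7, depends_on=3, level 2).
Iteration 3: join on id=3 -> build (id 3, depends_on=1, level 3).
Iteration 4: join on id=1 -> init (id 1, depends_on=NULL, level 4).
Iteration 5: depends_on is NULL; no match; recursion stops.
level values: 0, 1, 2, 3, 4; the maximum is 4.

4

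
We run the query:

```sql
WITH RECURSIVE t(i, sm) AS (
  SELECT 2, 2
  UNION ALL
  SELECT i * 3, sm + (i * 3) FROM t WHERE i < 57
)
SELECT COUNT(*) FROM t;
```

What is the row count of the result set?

Base: i=2, sm=2.
Iteration 1: 2 < 57 holds -> i = 2 * 3 = 6, sm = 2 + 6 = 8.
Iteration 2: 6 < 57 holds -> i = 6 * 3 = 18, sm = 8 + 18 = 26.
Iteration 3: 18 < 57 holds -> i = 18 * 3 = 54, sm = 26 + 54 = 80.
Iteration 4: 54 < 57 holds -> i = 54 * 3 = 162, sm = 80 + 162 = 242.
Iteration 5: 162 < 57 fails; recursion stops.
Total rows emitted: 5.

5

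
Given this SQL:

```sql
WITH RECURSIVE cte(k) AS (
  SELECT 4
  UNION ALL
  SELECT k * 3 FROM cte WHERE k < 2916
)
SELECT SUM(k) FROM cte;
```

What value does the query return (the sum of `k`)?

Base: k=4.
Iteration 1: 4 < 2916 holds -> k = 4 * 3 = 12.
Iteration 2: 12 < 2916 holds -> k = 12 * 3 = 36.
Iteration 3: 36 < 2916 holds -> k = 36 * 3 = 108.
Iteration 4: 108 < 2916 holds -> k = 108 * 3 = 324.
Iteration 5: 324 < 2916 holds -> k = 324 * 3 = 972.
Iteration 6: 972 < 2916 holds -> k = 972 * 3 = 2916.
Iteration 7: 2916 < 2916 fails; recursion stops.
SUM(k) = 4 + 12 + 36 + 108 + 324 + 972 + 2916 = 4372.

4372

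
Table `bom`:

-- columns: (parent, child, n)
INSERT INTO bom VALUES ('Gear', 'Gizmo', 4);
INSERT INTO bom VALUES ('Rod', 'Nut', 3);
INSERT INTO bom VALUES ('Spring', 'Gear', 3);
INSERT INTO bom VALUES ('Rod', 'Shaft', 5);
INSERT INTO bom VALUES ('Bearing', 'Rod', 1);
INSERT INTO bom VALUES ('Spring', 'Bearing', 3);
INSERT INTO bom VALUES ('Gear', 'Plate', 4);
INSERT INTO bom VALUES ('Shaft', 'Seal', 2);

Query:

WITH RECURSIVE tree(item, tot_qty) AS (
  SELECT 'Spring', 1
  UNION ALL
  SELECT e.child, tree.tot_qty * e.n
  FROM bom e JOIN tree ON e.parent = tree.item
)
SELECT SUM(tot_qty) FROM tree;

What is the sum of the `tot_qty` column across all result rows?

Base: (Spring, tot_qty=1).
Iteration 1: components of {Spring} -> Bearing = 1*3 = 3, Gear = 1*3 = 3.
Iteration 2: components of {Bearing,Gear} -> Gizmo = 3*4 = 12, Plate = 3*4 = 12, Rod = 3*1 = 3.
Iteration 3: components of {Gizmo,Plate,Rod} -> Nut = 3*3 = 9, Shaft = 3*5 = 15.
Iteration 4: components of {Nut,Shaft} -> Seal = 15*2 = 30.
Iteration 5: no further components; recursion stops.
SUM(tot_qty) = 1 + 3 + 3 + 3 + 12 + 12 + 15 + 9 + 30 = 88.

88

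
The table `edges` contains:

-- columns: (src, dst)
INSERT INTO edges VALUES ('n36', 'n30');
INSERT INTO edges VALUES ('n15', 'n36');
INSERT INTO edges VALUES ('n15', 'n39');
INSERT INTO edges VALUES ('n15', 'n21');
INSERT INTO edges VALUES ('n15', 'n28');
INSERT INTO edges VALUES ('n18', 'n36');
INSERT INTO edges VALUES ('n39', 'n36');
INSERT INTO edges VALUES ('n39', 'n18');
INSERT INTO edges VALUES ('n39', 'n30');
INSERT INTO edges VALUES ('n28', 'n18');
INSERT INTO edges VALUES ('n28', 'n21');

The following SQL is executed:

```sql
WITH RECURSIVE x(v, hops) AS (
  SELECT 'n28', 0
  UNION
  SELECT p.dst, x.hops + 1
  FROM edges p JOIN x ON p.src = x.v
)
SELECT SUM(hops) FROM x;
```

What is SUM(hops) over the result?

Base: (n28, hops=0).
Iteration 1: edges from {n28} -> (n18, hops=1), (n21, hops=1).
Iteration 2: edges from {n18,n21} -> (n36, hops=2).
Iteration 3: edges from {n36} -> (n30, hops=3).
Iteration 4: no outgoing edges from {n30}; recursion stops.
SUM(hops) = 0 + 1 + 1 + 2 + 3 = 7.

7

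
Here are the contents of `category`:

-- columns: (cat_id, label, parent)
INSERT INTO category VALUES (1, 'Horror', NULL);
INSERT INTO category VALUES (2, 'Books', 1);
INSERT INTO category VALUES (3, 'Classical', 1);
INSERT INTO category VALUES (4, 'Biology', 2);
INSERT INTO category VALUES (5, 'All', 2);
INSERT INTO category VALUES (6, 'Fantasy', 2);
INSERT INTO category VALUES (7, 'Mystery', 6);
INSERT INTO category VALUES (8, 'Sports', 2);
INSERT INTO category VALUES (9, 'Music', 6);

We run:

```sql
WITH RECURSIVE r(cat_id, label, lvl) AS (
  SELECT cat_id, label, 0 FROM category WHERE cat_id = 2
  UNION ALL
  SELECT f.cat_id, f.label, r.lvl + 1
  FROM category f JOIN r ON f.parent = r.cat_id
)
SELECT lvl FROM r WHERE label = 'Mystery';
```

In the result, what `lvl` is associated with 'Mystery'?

Base: cat_id=2 (Books) at lvl 0.
Iteration 1: rows with parent in {2} -> Biology (id 4, lvl 1), All (id 5, lvl 1), Fantasy (id 6, lvl 1), Sports (id 8, lvl 1).
Iteration 2: rows with parent in {4,5,6,8} -> Mystery (id 7, lvl 2), Music (id 9, lvl 2).
Iteration 3: no rows with parent in {7,9}; recursion stops.

2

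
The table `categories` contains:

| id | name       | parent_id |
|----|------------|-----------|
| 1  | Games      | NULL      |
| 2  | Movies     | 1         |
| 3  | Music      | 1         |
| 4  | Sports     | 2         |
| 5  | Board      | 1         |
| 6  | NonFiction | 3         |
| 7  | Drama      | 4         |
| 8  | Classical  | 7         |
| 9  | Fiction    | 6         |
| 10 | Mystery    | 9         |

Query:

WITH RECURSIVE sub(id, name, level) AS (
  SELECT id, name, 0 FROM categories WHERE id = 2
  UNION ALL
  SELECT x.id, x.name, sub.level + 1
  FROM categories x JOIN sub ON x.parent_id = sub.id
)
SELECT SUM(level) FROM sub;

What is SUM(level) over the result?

Base: id=2 (Movies) at level 0.
Iteration 1: rows with parent_id in {2} -> Sports (id 4, level 1).
Iteration 2: rows with parent_id in {4} -> Drama (id 7, level 2).
Iteration 3: rows with parent_id in {7} -> Classical (id 8, level 3).
Iteration 4: no rows with parent_id in {8}; recursion stops.
SUM(level) = 0 + 1 + 2 + 3 = 6.

6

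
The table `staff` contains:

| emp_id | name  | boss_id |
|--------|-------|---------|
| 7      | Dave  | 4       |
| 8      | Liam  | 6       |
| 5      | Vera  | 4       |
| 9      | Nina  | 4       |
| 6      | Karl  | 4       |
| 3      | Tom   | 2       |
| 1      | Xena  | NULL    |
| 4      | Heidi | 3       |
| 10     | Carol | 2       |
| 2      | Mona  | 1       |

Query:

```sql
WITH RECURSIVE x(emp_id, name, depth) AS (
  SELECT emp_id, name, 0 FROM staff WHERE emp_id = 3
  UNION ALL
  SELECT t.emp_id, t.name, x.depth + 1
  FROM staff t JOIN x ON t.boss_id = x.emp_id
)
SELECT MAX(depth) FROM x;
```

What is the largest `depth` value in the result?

3

Base: emp_id=3 (Tom) at depth 0.
Iteration 1: rows with boss_id in {3} -> Heidi (id 4, depth 1).
Iteration 2: rows with boss_id in {4} -> Vera (id 5, depth 2), Karl (id 6, depth 2), Dave (id 7, depth 2), Nina (id 9, depth 2).
Iteration 3: rows with boss_id in {5,6,7,9} -> Liam (id 8, depth 3).
Iteration 4: no rows with boss_id in {8}; recursion stops.
depth values: 0, 1, 2, 2, 2, 2, 3; the maximum is 3.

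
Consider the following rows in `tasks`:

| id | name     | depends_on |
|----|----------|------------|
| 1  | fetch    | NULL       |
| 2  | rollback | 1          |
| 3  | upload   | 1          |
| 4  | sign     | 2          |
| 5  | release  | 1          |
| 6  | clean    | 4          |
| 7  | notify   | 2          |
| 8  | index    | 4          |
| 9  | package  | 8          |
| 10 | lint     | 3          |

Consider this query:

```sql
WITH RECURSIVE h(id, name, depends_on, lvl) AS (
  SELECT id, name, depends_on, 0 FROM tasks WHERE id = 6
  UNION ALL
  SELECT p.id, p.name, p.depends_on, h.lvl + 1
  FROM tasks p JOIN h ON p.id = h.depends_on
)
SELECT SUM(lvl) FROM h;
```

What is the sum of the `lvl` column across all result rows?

6

Base: id=6 (clean), depends_on=4, lvl 0.
Iteration 1: join on id=4 -> sign (id 4, depends_on=2, lvl 1).
Iteration 2: join on id=2 -> rollback (id 2, depends_on=1, lvl 2).
Iteration 3: join on id=1 -> fetch (id 1, depends_on=NULL, lvl 3).
Iteration 4: depends_on is NULL; no match; recursion stops.
SUM(lvl) = 0 + 1 + 2 + 3 = 6.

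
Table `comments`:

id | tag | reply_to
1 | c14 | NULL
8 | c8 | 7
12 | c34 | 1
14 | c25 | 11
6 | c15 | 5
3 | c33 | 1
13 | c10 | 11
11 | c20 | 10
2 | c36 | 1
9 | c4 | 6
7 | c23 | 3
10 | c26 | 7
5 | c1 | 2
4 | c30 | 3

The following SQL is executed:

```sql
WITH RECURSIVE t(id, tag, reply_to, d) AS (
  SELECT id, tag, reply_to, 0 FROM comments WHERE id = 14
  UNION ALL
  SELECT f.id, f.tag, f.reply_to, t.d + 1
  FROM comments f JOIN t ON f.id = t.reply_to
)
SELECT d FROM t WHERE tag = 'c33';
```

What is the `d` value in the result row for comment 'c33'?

4

Base: id=14 (c25), reply_to=11, d 0.
Iteration 1: join on id=11 -> c20 (id 11, reply_to=10, d 1).
Iteration 2: join on id=10 -> c26 (id 10, reply_to=7, d 2).
Iteration 3: join on id=7 -> c23 (id 7, reply_to=3, d 3).
Iteration 4: join on id=3 -> c33 (id 3, reply_to=1, d 4).
Iteration 5: join on id=1 -> c14 (id 1, reply_to=NULL, d 5).
Iteration 6: reply_to is NULL; no match; recursion stops.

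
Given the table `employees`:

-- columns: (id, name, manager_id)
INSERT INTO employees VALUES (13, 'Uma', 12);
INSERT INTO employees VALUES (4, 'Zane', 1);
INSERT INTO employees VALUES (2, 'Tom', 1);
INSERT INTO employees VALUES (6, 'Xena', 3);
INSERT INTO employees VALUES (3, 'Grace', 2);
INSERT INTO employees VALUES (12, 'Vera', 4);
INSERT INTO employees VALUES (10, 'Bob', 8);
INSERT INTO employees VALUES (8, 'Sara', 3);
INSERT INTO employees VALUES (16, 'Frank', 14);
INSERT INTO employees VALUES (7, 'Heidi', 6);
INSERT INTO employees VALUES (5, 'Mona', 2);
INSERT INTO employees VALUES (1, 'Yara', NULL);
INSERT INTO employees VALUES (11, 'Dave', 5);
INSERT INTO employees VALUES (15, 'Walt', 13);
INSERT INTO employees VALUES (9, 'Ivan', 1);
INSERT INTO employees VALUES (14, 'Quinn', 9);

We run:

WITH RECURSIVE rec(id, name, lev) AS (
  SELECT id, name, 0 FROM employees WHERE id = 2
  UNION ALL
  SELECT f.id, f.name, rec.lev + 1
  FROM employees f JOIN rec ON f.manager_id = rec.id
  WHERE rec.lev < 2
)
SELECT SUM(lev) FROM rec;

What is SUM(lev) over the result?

8

Base: id=2 (Tom) at lev 0.
Iteration 1: rows with manager_id in {2} -> Grace (id 3, lev 1), Mona (id 5, lev 1).
Iteration 2: rows with manager_id in {3,5} -> Xena (id 6, lev 2), Sara (id 8, lev 2), Dave (id 11, lev 2).
Iteration 3: lev < 2 fails for all current rows; recursion stops.
SUM(lev) = 0 + 1 + 1 + 2 + 2 + 2 = 8.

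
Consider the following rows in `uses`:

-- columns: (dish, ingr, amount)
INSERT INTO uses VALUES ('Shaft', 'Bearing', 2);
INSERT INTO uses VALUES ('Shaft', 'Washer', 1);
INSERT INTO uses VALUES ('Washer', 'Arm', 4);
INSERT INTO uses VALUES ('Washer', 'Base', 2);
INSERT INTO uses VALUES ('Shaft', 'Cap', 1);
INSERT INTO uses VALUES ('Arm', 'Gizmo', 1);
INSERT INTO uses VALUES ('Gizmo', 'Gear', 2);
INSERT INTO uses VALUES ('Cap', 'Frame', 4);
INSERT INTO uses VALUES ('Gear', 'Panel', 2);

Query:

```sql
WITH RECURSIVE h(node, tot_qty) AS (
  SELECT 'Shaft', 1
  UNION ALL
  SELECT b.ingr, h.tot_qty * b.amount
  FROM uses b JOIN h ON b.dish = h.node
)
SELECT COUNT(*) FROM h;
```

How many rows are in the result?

10

Base: (Shaft, tot_qty=1).
Iteration 1: components of {Shaft} -> Bearing = 1*2 = 2, Cap = 1*1 = 1, Washer = 1*1 = 1.
Iteration 2: components of {Bearing,Cap,Washer} -> Arm = 1*4 = 4, Base = 1*2 = 2, Frame = 1*4 = 4.
Iteration 3: components of {Arm,Base,Frame} -> Gizmo = 4*1 = 4.
Iteration 4: components of {Gizmo} -> Gear = 4*2 = 8.
Iteration 5: components of {Gear} -> Panel = 8*2 = 16.
Iteration 6: no further components; recursion stops.
Total rows emitted: 10.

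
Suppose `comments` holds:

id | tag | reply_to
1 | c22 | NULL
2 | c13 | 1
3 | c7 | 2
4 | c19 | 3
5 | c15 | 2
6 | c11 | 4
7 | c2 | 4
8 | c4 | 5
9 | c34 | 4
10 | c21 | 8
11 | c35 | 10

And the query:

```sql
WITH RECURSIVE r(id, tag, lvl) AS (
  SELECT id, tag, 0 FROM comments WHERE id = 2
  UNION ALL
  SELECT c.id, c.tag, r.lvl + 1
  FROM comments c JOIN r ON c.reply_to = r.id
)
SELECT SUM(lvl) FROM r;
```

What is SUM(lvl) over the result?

Base: id=2 (c13) at lvl 0.
Iteration 1: rows with reply_to in {2} -> c7 (id 3, lvl 1), c15 (id 5, lvl 1).
Iteration 2: rows with reply_to in {3,5} -> c19 (id 4, lvl 2), c4 (id 8, lvl 2).
Iteration 3: rows with reply_to in {4,8} -> c11 (id 6, lvl 3), c2 (id 7, lvl 3), c34 (id 9, lvl 3), c21 (id 10, lvl 3).
Iteration 4: rows with reply_to in {6,7,9,10} -> c35 (id 11, lvl 4).
Iteration 5: no rows with reply_to in {11}; recursion stops.
SUM(lvl) = 0 + 1 + 1 + 2 + 2 + 3 + 3 + 3 + 3 + 4 = 22.

22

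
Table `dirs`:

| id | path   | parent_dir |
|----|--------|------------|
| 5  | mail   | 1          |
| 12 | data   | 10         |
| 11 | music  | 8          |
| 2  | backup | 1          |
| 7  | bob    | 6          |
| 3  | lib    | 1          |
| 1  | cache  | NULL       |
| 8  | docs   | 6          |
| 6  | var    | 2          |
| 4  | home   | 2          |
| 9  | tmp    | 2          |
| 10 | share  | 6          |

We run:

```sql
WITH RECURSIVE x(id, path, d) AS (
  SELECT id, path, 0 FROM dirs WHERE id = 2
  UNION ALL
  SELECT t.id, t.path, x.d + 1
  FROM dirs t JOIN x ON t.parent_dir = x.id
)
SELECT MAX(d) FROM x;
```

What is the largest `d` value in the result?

Base: id=2 (backup) at d 0.
Iteration 1: rows with parent_dir in {2} -> home (id 4, d 1), var (id 6, d 1), tmp (id 9, d 1).
Iteration 2: rows with parent_dir in {4,6,9} -> bob (id 7, d 2), docs (id 8, d 2), share (id 10, d 2).
Iteration 3: rows with parent_dir in {7,8,10} -> music (id 11, d 3), data (id 12, d 3).
Iteration 4: no rows with parent_dir in {11,12}; recursion stops.
d values: 0, 1, 1, 1, 2, 2, 2, 3, 3; the maximum is 3.

3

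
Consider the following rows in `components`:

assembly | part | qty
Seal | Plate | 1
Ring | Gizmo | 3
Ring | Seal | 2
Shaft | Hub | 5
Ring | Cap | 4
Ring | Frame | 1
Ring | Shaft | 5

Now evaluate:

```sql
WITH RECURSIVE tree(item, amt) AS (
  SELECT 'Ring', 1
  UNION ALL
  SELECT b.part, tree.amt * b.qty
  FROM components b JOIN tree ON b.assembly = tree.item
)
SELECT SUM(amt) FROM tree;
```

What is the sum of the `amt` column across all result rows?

43

Base: (Ring, amt=1).
Iteration 1: components of {Ring} -> Cap = 1*4 = 4, Frame = 1*1 = 1, Gizmo = 1*3 = 3, Seal = 1*2 = 2, Shaft = 1*5 = 5.
Iteration 2: components of {Cap,Frame,Gizmo,Seal,Shaft} -> Hub = 5*5 = 25, Plate = 2*1 = 2.
Iteration 3: no further components; recursion stops.
SUM(amt) = 1 + 1 + 3 + 4 + 2 + 5 + 2 + 25 = 43.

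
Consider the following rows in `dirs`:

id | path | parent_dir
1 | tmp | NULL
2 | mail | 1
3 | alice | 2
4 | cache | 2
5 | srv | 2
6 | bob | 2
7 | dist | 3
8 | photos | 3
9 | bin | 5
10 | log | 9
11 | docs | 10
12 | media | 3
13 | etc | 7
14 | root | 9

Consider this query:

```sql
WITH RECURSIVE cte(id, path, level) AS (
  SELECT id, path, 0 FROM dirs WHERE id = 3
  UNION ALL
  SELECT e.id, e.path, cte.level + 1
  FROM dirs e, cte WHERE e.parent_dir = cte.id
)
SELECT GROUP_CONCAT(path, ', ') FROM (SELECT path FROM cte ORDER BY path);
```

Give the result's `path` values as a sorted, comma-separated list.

Base: id=3 (alice) at level 0.
Iteration 1: rows with parent_dir in {3} -> dist (id 7, level 1), photos (id 8, level 1), media (id 12, level 1).
Iteration 2: rows with parent_dir in {7,8,12} -> etc (id 13, level 2).
Iteration 3: no rows with parent_dir in {13}; recursion stops.

alice, dist, etc, media, photos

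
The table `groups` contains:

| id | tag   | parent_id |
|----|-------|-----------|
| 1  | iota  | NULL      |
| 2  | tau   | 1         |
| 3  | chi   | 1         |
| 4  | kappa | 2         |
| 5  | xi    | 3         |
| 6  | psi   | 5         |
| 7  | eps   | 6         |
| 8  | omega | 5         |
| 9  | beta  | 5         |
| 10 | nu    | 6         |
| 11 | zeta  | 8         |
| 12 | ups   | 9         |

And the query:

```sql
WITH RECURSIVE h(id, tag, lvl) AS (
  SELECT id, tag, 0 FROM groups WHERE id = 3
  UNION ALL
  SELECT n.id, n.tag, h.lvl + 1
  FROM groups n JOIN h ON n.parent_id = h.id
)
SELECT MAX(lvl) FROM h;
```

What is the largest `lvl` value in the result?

3

Base: id=3 (chi) at lvl 0.
Iteration 1: rows with parent_id in {3} -> xi (id 5, lvl 1).
Iteration 2: rows with parent_id in {5} -> psi (id 6, lvl 2), omega (id 8, lvl 2), beta (id 9, lvl 2).
Iteration 3: rows with parent_id in {6,8,9} -> eps (id 7, lvl 3), nu (id 10, lvl 3), zeta (id 11, lvl 3), ups (id 12, lvl 3).
Iteration 4: no rows with parent_id in {7,10,11,12}; recursion stops.
lvl values: 0, 1, 2, 2, 2, 3, 3, 3, 3; the maximum is 3.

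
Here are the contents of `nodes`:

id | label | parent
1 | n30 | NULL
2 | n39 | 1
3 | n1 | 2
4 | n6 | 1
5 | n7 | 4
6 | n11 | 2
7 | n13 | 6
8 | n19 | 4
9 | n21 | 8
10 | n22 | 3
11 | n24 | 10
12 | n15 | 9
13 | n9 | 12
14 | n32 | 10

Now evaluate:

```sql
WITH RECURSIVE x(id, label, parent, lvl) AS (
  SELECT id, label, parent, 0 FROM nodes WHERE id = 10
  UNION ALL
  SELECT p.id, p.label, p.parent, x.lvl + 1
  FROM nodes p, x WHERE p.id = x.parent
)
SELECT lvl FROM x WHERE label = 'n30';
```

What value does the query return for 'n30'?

Base: id=10 (n22), parent=3, lvl 0.
Iteration 1: join on id=3 -> n1 (id 3, parent=2, lvl 1).
Iteration 2: join on id=2 -> n39 (id 2, parent=1, lvl 2).
Iteration 3: join on id=1 -> n30 (id 1, parent=NULL, lvl 3).
Iteration 4: parent is NULL; no match; recursion stops.

3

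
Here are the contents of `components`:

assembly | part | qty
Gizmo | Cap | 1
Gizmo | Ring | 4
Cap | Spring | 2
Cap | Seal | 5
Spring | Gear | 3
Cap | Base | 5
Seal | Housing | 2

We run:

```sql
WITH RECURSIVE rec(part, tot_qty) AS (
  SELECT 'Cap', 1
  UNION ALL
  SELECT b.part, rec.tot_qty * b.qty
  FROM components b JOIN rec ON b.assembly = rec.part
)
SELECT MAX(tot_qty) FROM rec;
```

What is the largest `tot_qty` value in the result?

10

Base: (Cap, tot_qty=1).
Iteration 1: components of {Cap} -> Base = 1*5 = 5, Seal = 1*5 = 5, Spring = 1*2 = 2.
Iteration 2: components of {Base,Seal,Spring} -> Gear = 2*3 = 6, Housing = 5*2 = 10.
Iteration 3: no further components; recursion stops.
tot_qty values: 1, 2, 5, 5, 6, 10; the maximum is 10.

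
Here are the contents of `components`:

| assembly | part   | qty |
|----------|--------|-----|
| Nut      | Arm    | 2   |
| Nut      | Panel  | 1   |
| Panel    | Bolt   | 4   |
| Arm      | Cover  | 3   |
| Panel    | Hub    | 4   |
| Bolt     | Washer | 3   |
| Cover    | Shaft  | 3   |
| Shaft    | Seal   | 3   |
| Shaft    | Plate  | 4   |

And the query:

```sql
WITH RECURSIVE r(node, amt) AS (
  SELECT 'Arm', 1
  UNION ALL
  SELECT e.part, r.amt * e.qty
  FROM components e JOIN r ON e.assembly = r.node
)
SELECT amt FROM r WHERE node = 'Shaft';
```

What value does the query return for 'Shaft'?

Base: (Arm, amt=1).
Iteration 1: components of {Arm} -> Cover = 1*3 = 3.
Iteration 2: components of {Cover} -> Shaft = 3*3 = 9.
Iteration 3: components of {Shaft} -> Plate = 9*4 = 36, Seal = 9*3 = 27.
Iteration 4: no further components; recursion stops.

9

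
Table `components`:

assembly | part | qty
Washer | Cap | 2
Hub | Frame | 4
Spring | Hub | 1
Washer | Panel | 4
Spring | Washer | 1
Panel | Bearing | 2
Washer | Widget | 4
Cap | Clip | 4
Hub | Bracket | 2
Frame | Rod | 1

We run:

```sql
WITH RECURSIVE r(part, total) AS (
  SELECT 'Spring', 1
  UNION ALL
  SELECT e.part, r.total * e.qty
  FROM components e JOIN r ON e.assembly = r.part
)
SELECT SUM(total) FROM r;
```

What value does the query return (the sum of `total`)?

39

Base: (Spring, total=1).
Iteration 1: components of {Spring} -> Hub = 1*1 = 1, Washer = 1*1 = 1.
Iteration 2: components of {Hub,Washer} -> Bracket = 1*2 = 2, Cap = 1*2 = 2, Frame = 1*4 = 4, Panel = 1*4 = 4, Widget = 1*4 = 4.
Iteration 3: components of {Bracket,Cap,Frame,Panel,Widget} -> Bearing = 4*2 = 8, Clip = 2*4 = 8, Rod = 4*1 = 4.
Iteration 4: no further components; recursion stops.
SUM(total) = 1 + 1 + 1 + 4 + 4 + 2 + 2 + 4 + 8 + 8 + 4 = 39.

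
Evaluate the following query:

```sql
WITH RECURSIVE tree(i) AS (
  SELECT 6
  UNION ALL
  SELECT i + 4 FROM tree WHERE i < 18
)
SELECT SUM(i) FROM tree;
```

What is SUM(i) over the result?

48

Base: i=6.
Iteration 1: 6 < 18 holds -> i = 6 + 4 = 10.
Iteration 2: 10 < 18 holds -> i = 10 + 4 = 14.
Iteration 3: 14 < 18 holds -> i = 14 + 4 = 18.
Iteration 4: 18 < 18 fails; recursion stops.
SUM(i) = 6 + 10 + 14 + 18 = 48.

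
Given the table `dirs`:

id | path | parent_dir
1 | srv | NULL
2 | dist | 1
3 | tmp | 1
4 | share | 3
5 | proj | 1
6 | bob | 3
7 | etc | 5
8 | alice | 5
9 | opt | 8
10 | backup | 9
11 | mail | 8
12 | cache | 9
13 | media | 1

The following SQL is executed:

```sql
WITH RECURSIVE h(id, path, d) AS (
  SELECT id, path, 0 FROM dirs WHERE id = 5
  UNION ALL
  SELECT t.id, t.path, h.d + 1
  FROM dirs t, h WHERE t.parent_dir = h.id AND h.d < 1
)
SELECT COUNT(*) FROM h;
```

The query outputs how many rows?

3

Base: id=5 (proj) at d 0.
Iteration 1: rows with parent_dir in {5} -> etc (id 7, d 1), alice (id 8, d 1).
Iteration 2: d < 1 fails for all current rows; recursion stops.
Total rows emitted: 3.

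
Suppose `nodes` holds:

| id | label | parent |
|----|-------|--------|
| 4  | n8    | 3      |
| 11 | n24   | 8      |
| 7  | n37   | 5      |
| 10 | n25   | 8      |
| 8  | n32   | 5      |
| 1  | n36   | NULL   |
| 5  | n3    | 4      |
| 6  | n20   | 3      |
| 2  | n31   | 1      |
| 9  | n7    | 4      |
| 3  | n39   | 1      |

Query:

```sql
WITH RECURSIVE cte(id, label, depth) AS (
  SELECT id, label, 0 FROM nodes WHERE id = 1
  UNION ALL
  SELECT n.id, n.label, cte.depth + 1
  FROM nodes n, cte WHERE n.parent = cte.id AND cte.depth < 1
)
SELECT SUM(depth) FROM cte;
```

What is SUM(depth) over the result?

Base: id=1 (n36) at depth 0.
Iteration 1: rows with parent in {1} -> n31 (id 2, depth 1), n39 (id 3, depth 1).
Iteration 2: depth < 1 fails for all current rows; recursion stops.
SUM(depth) = 0 + 1 + 1 = 2.

2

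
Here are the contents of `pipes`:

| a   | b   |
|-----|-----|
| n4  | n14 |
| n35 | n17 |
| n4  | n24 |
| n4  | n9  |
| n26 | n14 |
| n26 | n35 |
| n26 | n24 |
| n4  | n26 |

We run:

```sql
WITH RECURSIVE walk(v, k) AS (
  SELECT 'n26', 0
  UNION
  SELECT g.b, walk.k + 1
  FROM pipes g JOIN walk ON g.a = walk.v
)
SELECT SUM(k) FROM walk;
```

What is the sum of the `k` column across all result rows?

Base: (n26, k=0).
Iteration 1: edges from {n26} -> (n14, k=1), (n24, k=1), (n35, k=1).
Iteration 2: edges from {n14,n24,n35} -> (n17, k=2).
Iteration 3: no outgoing edges from {n17}; recursion stops.
SUM(k) = 0 + 1 + 1 + 1 + 2 = 5.

5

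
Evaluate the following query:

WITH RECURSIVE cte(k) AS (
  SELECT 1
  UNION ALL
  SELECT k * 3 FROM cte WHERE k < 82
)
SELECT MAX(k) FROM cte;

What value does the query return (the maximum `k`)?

Base: k=1.
Iteration 1: 1 < 82 holds -> k = 1 * 3 = 3.
Iteration 2: 3 < 82 holds -> k = 3 * 3 = 9.
Iteration 3: 9 < 82 holds -> k = 9 * 3 = 27.
Iteration 4: 27 < 82 holds -> k = 27 * 3 = 81.
Iteration 5: 81 < 82 holds -> k = 81 * 3 = 243.
Iteration 6: 243 < 82 fails; recursion stops.
k values: 1, 3, 9, 27, 81, 243; the maximum is 243.

243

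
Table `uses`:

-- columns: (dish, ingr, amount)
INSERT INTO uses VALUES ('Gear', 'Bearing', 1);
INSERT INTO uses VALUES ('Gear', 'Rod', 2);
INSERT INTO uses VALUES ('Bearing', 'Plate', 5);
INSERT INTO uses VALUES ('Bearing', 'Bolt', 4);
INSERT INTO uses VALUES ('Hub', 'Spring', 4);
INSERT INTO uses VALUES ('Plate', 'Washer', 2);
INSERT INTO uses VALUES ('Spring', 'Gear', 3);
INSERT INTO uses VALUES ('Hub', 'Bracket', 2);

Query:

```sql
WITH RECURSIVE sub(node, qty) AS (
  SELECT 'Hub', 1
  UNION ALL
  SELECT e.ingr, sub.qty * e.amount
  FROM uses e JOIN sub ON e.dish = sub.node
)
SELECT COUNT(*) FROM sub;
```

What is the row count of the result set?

Base: (Hub, qty=1).
Iteration 1: components of {Hub} -> Bracket = 1*2 = 2, Spring = 1*4 = 4.
Iteration 2: components of {Bracket,Spring} -> Gear = 4*3 = 12.
Iteration 3: components of {Gear} -> Bearing = 12*1 = 12, Rod = 12*2 = 24.
Iteration 4: components of {Bearing,Rod} -> Bolt = 12*4 = 48, Plate = 12*5 = 60.
Iteration 5: components of {Bolt,Plate} -> Washer = 60*2 = 120.
Iteration 6: no further components; recursion stops.
Total rows emitted: 9.

9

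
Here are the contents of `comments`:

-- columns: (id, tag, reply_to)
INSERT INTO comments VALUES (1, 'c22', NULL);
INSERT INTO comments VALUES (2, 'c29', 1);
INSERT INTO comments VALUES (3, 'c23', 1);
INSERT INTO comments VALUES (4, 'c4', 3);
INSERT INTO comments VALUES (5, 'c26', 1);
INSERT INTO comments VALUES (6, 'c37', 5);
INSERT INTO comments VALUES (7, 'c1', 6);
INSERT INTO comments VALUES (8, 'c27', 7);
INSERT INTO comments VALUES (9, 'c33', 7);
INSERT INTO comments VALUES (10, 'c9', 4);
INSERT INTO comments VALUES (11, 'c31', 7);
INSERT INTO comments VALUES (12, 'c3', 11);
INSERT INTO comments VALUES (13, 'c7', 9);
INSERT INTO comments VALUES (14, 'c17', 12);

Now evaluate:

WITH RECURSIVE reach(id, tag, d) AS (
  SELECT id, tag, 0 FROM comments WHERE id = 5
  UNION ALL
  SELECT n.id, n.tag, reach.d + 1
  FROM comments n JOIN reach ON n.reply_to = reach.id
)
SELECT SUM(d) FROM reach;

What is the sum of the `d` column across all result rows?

Base: id=5 (c26) at d 0.
Iteration 1: rows with reply_to in {5} -> c37 (id 6, d 1).
Iteration 2: rows with reply_to in {6} -> c1 (id 7, d 2).
Iteration 3: rows with reply_to in {7} -> c27 (id 8, d 3), c33 (id 9, d 3), c31 (id 11, d 3).
Iteration 4: rows with reply_to in {8,9,11} -> c3 (id 12, d 4), c7 (id 13, d 4).
Iteration 5: rows with reply_to in {12,13} -> c17 (id 14, d 5).
Iteration 6: no rows with reply_to in {14}; recursion stops.
SUM(d) = 0 + 1 + 2 + 3 + 3 + 3 + 4 + 4 + 5 = 25.

25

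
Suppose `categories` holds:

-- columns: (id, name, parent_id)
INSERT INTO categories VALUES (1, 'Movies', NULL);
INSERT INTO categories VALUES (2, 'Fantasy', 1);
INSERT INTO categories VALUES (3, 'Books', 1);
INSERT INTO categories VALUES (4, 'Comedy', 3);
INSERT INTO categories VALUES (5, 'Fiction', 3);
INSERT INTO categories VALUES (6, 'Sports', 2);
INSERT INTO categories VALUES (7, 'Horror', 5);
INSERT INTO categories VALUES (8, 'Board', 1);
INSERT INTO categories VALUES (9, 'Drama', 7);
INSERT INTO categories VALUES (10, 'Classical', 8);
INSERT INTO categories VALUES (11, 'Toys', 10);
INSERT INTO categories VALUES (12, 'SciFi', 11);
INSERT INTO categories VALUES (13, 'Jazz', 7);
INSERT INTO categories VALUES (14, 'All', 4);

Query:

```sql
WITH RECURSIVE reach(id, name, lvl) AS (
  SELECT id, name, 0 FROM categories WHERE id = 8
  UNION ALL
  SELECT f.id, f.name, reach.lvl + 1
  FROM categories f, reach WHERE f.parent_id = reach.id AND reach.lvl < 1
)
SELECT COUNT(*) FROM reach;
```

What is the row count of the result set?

Base: id=8 (Board) at lvl 0.
Iteration 1: rows with parent_id in {8} -> Classical (id 10, lvl 1).
Iteration 2: lvl < 1 fails for all current rows; recursion stops.
Total rows emitted: 2.

2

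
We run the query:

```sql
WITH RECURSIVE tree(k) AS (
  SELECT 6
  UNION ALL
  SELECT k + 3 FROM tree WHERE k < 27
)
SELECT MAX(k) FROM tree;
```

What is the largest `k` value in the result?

27

Base: k=6.
Iteration 1: 6 < 27 holds -> k = 6 + 3 = 9.
Iteration 2: 9 < 27 holds -> k = 9 + 3 = 12.
Iteration 3: 12 < 27 holds -> k = 12 + 3 = 15.
Iteration 4: 15 < 27 holds -> k = 15 + 3 = 18.
Iteration 5: 18 < 27 holds -> k = 18 + 3 = 21.
Iteration 6: 21 < 27 holds -> k = 21 + 3 = 24.
Iteration 7: 24 < 27 holds -> k = 24 + 3 = 27.
Iteration 8: 27 < 27 fails; recursion stops.
k values: 6, 9, 12, 15, 18, 21, 24, 27; the maximum is 27.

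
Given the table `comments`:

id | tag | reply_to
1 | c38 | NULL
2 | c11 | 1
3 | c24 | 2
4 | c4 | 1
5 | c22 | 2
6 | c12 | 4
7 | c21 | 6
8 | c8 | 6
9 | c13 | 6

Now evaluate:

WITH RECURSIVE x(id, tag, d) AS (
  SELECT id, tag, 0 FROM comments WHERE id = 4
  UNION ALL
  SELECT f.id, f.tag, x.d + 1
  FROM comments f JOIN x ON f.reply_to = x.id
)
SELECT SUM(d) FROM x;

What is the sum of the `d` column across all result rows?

Base: id=4 (c4) at d 0.
Iteration 1: rows with reply_to in {4} -> c12 (id 6, d 1).
Iteration 2: rows with reply_to in {6} -> c21 (id 7, d 2), c8 (id 8, d 2), c13 (id 9, d 2).
Iteration 3: no rows with reply_to in {7,8,9}; recursion stops.
SUM(d) = 0 + 1 + 2 + 2 + 2 = 7.

7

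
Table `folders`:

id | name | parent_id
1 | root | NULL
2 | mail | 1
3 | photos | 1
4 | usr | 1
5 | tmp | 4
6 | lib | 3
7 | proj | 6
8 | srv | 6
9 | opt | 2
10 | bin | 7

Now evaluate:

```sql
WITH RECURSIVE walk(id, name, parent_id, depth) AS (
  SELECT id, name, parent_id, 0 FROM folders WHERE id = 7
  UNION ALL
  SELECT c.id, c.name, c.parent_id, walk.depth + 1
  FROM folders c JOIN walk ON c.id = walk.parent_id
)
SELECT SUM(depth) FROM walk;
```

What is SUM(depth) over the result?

Base: id=7 (proj), parent_id=6, depth 0.
Iteration 1: join on id=6 -> lib (id 6, parent_id=3, depth 1).
Iteration 2: join on id=3 -> photos (id 3, parent_id=1, depth 2).
Iteration 3: join on id=1 -> root (id 1, parent_id=NULL, depth 3).
Iteration 4: parent_id is NULL; no match; recursion stops.
SUM(depth) = 0 + 1 + 2 + 3 = 6.

6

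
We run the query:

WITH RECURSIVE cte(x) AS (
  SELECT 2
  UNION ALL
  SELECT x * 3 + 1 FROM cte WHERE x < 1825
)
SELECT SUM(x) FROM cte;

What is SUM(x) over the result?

8196

Base: x=2.
Iteration 1: 2 < 1825 holds -> x = 2 * 3 + 1 = 7.
Iteration 2: 7 < 1825 holds -> x = 7 * 3 + 1 = 22.
Iteration 3: 22 < 1825 holds -> x = 22 * 3 + 1 = 67.
Iteration 4: 67 < 1825 holds -> x = 67 * 3 + 1 = 202.
Iteration 5: 202 < 1825 holds -> x = 202 * 3 + 1 = 607.
Iteration 6: 607 < 1825 holds -> x = 607 * 3 + 1 = 1822.
Iteration 7: 1822 < 1825 holds -> x = 1822 * 3 + 1 = 5467.
Iteration 8: 5467 < 1825 fails; recursion stops.
SUM(x) = 2 + 7 + 22 + 67 + 202 + 607 + 1822 + 5467 = 8196.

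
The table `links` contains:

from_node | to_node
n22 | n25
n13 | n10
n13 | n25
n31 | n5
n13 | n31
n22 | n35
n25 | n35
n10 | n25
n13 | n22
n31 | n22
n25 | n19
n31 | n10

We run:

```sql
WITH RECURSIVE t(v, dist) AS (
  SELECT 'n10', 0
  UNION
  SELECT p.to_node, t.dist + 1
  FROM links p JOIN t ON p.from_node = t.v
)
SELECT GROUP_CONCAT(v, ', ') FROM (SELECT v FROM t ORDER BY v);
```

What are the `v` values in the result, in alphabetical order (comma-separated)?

n10, n19, n25, n35

Base: (n10, dist=0).
Iteration 1: edges from {n10} -> (n25, dist=1).
Iteration 2: edges from {n25} -> (n19, dist=2), (n35, dist=2).
Iteration 3: no outgoing edges from {n19,n35}; recursion stops.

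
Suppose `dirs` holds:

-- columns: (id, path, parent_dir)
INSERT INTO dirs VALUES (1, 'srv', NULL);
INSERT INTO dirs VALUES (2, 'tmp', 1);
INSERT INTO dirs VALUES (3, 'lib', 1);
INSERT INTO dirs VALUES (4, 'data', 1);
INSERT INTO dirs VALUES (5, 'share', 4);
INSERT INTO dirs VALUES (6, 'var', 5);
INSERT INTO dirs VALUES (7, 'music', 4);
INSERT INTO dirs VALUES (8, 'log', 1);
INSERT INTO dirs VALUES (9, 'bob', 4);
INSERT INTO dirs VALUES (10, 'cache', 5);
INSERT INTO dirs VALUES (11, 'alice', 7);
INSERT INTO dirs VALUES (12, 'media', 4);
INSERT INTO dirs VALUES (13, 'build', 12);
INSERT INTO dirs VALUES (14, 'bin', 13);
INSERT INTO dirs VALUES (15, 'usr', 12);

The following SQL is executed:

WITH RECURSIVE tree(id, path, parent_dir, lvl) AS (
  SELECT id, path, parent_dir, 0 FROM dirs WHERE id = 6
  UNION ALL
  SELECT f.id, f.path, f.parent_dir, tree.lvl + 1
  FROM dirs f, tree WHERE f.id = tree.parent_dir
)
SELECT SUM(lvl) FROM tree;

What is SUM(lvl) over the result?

6

Base: id=6 (var), parent_dir=5, lvl 0.
Iteration 1: join on id=5 -> share (id 5, parent_dir=4, lvl 1).
Iteration 2: join on id=4 -> data (id 4, parent_dir=1, lvl 2).
Iteration 3: join on id=1 -> srv (id 1, parent_dir=NULL, lvl 3).
Iteration 4: parent_dir is NULL; no match; recursion stops.
SUM(lvl) = 0 + 1 + 2 + 3 = 6.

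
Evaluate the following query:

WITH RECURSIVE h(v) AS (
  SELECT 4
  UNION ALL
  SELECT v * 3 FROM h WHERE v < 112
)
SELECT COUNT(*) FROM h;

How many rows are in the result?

5

Base: v=4.
Iteration 1: 4 < 112 holds -> v = 4 * 3 = 12.
Iteration 2: 12 < 112 holds -> v = 12 * 3 = 36.
Iteration 3: 36 < 112 holds -> v = 36 * 3 = 108.
Iteration 4: 108 < 112 holds -> v = 108 * 3 = 324.
Iteration 5: 324 < 112 fails; recursion stops.
Total rows emitted: 5.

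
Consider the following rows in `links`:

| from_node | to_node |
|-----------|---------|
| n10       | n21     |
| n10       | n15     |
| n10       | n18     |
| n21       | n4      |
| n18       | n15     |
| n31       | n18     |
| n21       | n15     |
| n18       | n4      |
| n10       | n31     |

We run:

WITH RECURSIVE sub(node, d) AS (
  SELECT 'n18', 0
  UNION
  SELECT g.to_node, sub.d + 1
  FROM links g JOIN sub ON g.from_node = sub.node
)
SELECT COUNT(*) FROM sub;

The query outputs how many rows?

3

Base: (n18, d=0).
Iteration 1: edges from {n18} -> (n15, d=1), (n4, d=1).
Iteration 2: no outgoing edges from {n15,n4}; recursion stops.
Total rows emitted: 3.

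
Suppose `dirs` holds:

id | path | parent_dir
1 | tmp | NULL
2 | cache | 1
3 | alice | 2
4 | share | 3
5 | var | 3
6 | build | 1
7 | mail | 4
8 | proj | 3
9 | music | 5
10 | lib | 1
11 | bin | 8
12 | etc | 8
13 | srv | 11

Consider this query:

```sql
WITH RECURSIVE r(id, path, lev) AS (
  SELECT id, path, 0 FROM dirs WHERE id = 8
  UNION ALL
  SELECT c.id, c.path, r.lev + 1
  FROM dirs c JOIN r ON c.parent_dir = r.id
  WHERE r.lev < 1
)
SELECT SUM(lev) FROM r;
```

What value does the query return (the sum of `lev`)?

2

Base: id=8 (proj) at lev 0.
Iteration 1: rows with parent_dir in {8} -> bin (id 11, lev 1), etc (id 12, lev 1).
Iteration 2: lev < 1 fails for all current rows; recursion stops.
SUM(lev) = 0 + 1 + 1 = 2.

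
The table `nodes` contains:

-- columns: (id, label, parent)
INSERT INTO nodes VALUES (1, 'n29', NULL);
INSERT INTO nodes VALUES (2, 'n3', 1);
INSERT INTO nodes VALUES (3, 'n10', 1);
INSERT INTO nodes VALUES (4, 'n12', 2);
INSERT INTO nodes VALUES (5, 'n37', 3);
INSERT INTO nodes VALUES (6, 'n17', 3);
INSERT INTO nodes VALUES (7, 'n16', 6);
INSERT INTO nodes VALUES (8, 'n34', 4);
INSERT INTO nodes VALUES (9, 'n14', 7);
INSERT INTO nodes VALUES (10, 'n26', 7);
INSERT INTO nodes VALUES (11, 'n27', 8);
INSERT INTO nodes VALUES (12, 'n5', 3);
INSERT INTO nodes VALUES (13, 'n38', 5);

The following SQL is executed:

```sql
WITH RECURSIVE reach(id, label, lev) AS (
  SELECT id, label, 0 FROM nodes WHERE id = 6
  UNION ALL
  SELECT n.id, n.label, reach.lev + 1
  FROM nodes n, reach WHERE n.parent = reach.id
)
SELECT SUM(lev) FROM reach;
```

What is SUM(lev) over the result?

Base: id=6 (n17) at lev 0.
Iteration 1: rows with parent in {6} -> n16 (id 7, lev 1).
Iteration 2: rows with parent in {7} -> n14 (id 9, lev 2), n26 (id 10, lev 2).
Iteration 3: no rows with parent in {9,10}; recursion stops.
SUM(lev) = 0 + 1 + 2 + 2 = 5.

5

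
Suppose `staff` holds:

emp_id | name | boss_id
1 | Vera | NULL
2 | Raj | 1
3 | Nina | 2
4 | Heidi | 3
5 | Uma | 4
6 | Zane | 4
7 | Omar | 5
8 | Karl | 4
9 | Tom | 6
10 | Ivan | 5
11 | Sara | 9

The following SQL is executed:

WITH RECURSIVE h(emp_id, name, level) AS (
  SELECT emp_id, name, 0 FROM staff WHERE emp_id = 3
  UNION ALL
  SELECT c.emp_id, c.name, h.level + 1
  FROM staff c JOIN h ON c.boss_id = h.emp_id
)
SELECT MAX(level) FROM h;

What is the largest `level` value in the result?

Base: emp_id=3 (Nina) at level 0.
Iteration 1: rows with boss_id in {3} -> Heidi (id 4, level 1).
Iteration 2: rows with boss_id in {4} -> Uma (id 5, level 2), Zane (id 6, level 2), Karl (id 8, level 2).
Iteration 3: rows with boss_id in {5,6,8} -> Omar (id 7, level 3), Tom (id 9, level 3), Ivan (id 10, level 3).
Iteration 4: rows with boss_id in {7,9,10} -> Sara (id 11, level 4).
Iteration 5: no rows with boss_id in {11}; recursion stops.
level values: 0, 1, 2, 2, 2, 3, 3, 3, 4; the maximum is 4.

4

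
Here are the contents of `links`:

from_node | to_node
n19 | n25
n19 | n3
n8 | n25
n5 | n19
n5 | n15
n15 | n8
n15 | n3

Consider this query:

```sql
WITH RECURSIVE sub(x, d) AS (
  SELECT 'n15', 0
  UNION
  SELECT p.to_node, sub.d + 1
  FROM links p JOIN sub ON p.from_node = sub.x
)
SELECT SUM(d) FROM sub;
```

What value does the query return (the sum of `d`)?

Base: (n15, d=0).
Iteration 1: edges from {n15} -> (n3, d=1), (n8, d=1).
Iteration 2: edges from {n3,n8} -> (n25, d=2).
Iteration 3: no outgoing edges from {n25}; recursion stops.
SUM(d) = 0 + 1 + 1 + 2 = 4.

4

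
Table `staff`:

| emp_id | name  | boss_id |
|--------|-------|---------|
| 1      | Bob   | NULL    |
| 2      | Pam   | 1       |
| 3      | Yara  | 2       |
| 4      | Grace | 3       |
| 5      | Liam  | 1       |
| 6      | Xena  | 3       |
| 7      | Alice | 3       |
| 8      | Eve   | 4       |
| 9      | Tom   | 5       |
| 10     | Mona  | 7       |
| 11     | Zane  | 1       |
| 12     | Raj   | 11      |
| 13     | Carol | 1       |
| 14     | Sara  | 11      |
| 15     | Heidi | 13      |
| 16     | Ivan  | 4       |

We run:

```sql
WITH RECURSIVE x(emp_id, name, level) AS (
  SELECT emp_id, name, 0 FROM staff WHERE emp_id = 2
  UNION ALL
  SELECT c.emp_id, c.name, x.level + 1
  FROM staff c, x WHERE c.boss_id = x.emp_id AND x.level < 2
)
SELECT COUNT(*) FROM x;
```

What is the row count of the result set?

5

Base: emp_id=2 (Pam) at level 0.
Iteration 1: rows with boss_id in {2} -> Yara (id 3, level 1).
Iteration 2: rows with boss_id in {3} -> Grace (id 4, level 2), Xena (id 6, level 2), Alice (id 7, level 2).
Iteration 3: level < 2 fails for all current rows; recursion stops.
Total rows emitted: 5.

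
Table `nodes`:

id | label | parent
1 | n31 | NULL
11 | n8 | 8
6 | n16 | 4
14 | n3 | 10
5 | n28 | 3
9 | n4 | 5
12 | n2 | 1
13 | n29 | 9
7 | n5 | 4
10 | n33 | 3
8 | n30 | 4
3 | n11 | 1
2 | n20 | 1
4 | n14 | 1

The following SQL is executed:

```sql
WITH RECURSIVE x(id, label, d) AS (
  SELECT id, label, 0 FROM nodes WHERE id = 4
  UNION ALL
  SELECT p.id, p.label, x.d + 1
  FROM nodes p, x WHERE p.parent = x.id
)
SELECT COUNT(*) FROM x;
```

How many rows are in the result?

5

Base: id=4 (n14) at d 0.
Iteration 1: rows with parent in {4} -> n16 (id 6, d 1), n5 (id 7, d 1), n30 (id 8, d 1).
Iteration 2: rows with parent in {6,7,8} -> n8 (id 11, d 2).
Iteration 3: no rows with parent in {11}; recursion stops.
Total rows emitted: 5.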